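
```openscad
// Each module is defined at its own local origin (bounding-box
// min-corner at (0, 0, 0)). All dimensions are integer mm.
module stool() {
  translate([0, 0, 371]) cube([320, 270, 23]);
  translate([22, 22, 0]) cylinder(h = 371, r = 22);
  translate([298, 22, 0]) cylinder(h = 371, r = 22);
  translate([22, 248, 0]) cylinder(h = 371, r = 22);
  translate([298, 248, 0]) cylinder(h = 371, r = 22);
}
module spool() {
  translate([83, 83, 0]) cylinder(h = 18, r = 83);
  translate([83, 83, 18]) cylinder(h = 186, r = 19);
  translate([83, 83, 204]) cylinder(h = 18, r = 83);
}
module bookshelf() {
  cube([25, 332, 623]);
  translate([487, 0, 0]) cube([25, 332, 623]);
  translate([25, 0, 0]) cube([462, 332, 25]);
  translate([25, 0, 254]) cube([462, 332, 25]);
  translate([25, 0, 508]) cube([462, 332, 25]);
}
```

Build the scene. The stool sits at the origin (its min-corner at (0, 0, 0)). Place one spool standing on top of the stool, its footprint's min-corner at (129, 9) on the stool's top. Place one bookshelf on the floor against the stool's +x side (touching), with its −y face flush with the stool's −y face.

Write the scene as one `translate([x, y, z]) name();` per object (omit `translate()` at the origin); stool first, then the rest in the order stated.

stool();
translate([129, 9, 394]) spool();
translate([320, 0, 0]) bookshelf();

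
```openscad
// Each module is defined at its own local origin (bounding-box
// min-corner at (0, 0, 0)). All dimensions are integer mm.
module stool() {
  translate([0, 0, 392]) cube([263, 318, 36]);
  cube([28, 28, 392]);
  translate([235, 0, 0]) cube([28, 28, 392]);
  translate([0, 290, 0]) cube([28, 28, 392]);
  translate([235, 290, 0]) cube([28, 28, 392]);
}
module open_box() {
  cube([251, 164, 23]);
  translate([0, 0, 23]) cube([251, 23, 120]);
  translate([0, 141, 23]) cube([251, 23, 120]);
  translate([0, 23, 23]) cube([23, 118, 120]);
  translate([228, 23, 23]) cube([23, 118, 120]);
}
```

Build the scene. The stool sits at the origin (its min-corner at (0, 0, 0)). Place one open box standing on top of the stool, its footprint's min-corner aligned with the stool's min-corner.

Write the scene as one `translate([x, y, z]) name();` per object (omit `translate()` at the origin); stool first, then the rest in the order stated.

stool();
translate([0, 0, 428]) open_box();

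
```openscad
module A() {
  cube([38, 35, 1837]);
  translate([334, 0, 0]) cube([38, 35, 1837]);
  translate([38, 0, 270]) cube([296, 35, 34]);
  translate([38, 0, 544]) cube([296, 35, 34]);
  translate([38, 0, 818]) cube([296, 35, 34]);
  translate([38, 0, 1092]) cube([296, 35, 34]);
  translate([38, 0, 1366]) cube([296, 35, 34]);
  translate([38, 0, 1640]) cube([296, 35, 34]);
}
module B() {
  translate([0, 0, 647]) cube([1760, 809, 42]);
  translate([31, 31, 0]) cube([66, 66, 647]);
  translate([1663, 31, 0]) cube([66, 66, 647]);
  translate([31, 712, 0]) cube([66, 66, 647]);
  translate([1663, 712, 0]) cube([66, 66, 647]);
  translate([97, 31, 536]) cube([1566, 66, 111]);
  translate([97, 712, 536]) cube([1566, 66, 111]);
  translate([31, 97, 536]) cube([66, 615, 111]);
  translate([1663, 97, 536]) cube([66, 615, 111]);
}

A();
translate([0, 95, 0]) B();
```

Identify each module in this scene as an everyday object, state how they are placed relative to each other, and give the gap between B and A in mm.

A is a ladder. B is a table. The table is on the floor beside the ladder on its +y side. The gap between the table and the ladder is 60 mm.

The table's nearest face is 60 mm from the ladder's +y face.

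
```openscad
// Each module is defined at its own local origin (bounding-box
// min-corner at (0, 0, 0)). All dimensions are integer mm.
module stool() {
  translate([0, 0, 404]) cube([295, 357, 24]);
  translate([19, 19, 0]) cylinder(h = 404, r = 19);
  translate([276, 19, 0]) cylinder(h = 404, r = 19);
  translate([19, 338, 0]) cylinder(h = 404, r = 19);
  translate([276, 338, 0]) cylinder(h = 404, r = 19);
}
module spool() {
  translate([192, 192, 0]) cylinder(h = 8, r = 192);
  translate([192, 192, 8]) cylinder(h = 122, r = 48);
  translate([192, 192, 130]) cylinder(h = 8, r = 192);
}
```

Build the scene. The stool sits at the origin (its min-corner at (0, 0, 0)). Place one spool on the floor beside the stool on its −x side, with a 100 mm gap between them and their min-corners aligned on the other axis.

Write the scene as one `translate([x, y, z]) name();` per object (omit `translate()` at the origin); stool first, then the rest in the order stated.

stool();
translate([-484, 0, 0]) spool();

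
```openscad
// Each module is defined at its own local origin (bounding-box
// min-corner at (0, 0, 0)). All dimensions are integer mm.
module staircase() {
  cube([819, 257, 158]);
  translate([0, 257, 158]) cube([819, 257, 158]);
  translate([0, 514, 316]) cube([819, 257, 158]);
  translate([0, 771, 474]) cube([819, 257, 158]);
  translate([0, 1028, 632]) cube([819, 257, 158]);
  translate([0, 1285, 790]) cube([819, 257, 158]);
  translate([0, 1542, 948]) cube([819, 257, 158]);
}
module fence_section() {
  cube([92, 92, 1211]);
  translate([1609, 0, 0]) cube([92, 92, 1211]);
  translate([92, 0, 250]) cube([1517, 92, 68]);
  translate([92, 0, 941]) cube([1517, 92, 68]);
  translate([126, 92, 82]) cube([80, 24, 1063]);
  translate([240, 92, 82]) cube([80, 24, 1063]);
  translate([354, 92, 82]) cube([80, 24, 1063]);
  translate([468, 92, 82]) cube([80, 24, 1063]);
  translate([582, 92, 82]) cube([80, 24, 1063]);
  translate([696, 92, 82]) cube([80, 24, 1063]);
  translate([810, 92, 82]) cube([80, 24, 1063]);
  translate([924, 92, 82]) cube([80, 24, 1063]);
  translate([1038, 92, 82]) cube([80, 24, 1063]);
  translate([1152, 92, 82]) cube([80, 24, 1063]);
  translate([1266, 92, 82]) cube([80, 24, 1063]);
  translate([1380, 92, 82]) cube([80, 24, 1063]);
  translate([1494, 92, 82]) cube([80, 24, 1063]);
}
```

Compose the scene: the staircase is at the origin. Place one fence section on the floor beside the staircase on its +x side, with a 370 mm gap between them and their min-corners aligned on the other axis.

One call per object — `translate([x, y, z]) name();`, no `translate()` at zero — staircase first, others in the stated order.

staircase();
translate([1189, 0, 0]) fence_section();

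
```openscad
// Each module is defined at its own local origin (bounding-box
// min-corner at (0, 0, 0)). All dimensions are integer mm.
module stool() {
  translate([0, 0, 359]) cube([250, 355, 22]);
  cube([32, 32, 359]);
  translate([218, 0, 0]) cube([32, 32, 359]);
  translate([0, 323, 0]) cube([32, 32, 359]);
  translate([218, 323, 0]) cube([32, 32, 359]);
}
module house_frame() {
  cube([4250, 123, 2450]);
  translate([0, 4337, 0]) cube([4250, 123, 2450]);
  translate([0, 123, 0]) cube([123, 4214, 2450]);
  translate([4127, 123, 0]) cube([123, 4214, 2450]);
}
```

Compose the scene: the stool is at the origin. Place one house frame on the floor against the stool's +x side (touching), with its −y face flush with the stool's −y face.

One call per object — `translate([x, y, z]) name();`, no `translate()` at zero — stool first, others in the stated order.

stool();
translate([250, 0, 0]) house_frame();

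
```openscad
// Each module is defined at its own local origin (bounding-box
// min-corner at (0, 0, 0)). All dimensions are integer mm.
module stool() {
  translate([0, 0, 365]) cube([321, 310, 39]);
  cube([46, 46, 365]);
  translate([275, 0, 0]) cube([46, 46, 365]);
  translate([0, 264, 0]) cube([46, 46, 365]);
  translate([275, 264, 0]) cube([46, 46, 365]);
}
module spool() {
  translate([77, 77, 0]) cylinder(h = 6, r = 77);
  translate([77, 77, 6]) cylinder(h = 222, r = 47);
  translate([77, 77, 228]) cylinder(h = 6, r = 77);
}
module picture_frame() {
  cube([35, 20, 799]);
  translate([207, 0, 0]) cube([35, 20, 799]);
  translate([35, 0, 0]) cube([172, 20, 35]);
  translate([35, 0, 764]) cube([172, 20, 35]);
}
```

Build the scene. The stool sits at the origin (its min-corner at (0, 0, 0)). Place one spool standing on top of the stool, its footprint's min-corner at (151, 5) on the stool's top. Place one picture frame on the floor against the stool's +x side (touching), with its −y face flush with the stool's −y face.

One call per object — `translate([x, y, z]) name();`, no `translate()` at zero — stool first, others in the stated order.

stool();
translate([151, 5, 404]) spool();
translate([321, 0, 0]) picture_frame();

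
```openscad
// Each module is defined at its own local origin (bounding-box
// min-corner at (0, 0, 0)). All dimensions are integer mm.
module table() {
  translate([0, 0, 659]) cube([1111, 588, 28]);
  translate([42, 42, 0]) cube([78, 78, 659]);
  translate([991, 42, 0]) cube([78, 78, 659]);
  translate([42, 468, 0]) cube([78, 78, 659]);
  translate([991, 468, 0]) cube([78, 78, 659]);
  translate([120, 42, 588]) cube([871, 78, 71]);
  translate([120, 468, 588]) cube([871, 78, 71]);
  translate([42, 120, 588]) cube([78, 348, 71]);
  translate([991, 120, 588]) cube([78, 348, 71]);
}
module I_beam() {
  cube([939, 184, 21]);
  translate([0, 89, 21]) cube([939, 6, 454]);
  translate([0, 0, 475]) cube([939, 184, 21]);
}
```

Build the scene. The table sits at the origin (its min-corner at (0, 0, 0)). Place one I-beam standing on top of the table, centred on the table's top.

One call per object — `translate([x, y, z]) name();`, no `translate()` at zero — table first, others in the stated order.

table();
translate([86, 202, 687]) I_beam();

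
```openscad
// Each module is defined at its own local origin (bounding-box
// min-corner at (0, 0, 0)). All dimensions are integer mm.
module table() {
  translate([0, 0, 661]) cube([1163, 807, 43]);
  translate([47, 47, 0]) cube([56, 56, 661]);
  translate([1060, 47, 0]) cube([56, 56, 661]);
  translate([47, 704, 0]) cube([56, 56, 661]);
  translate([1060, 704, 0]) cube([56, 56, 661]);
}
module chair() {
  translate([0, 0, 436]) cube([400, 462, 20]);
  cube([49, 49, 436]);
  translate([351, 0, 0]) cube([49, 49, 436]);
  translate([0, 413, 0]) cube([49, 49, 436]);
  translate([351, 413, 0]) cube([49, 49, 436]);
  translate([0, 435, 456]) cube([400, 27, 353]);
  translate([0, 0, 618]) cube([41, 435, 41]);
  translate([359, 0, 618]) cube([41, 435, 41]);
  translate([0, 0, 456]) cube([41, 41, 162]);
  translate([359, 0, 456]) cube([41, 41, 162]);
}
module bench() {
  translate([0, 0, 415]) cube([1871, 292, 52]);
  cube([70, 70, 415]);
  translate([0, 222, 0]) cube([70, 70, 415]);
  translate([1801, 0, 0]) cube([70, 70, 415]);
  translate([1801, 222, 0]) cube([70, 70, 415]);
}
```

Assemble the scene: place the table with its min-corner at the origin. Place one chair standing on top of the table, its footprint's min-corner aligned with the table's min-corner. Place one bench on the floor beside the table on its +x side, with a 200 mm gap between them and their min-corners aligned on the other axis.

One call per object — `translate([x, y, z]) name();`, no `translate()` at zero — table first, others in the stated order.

table();
translate([0, 0, 704]) chair();
translate([1363, 0, 0]) bench();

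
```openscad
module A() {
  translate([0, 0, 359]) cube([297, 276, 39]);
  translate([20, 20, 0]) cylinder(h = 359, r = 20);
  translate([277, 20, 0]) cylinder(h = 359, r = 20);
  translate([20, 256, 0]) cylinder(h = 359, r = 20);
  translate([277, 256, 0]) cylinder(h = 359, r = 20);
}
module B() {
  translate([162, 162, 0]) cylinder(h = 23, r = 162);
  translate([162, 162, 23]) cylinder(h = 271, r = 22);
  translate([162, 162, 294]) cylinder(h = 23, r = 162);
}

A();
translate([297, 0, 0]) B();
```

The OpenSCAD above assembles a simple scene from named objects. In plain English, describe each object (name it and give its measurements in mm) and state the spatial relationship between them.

A is a simple wooden stool: a rectangular seat 297 mm (x) by 276 mm (y), 39 mm thick, top face at z = 398 mm, on four round legs, each 40 mm in diameter. The legs rest on z = 0, each leg's axis is inset half a diameter from the nearest pair of seat edges (so the leg's bounding box is flush with the corner).

B is a spool: two coaxial disc flanges of radius 162 mm and thickness 23 mm, joined by a core cylinder of radius 22 mm and height 271 mm. The lower flange rests on z = 0 and the three cylinders share a vertical axis.

The spool is against the stool's +x side, with their −y faces flush.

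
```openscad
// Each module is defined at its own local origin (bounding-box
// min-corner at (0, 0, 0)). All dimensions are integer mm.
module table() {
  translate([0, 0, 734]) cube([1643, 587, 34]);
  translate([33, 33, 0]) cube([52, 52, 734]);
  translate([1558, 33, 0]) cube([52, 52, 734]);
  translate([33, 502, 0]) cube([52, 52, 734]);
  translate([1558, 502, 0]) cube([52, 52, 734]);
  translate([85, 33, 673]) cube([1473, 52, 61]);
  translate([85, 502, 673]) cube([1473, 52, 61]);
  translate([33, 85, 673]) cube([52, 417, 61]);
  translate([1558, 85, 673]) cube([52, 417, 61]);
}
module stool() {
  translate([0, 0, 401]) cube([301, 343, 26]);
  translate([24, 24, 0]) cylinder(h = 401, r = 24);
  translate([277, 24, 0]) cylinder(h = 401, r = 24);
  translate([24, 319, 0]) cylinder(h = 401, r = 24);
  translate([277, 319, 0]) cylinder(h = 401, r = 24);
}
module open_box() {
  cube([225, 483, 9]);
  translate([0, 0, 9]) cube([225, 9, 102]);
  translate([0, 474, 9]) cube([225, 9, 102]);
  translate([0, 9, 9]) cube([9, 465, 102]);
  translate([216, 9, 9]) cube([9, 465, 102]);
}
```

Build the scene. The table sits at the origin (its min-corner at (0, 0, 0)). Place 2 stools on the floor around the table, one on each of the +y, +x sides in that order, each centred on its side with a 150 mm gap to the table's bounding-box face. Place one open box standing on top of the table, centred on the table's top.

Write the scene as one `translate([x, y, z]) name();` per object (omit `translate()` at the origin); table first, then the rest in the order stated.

table();
translate([671, 737, 0]) stool();
translate([1793, 122, 0]) stool();
translate([709, 52, 768]) open_box();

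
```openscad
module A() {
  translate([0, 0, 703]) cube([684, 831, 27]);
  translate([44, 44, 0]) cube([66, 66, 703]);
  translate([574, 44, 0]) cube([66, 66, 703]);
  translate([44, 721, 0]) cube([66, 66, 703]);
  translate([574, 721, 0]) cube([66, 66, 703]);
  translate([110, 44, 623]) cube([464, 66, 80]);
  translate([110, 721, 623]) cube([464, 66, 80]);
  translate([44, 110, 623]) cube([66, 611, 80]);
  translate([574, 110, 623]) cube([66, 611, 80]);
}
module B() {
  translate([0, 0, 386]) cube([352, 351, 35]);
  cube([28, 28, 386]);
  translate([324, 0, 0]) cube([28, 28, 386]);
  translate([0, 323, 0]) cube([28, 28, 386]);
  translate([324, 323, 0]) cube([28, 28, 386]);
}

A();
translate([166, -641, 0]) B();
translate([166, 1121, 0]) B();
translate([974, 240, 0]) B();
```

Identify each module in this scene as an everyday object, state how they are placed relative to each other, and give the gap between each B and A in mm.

A is a table. B is a stool. Three stools sit around the table at the −y, +y, +x sides. The gap between each stool and the table is 290 mm.

Each stool's nearest face is 290 mm from the table's bounding box.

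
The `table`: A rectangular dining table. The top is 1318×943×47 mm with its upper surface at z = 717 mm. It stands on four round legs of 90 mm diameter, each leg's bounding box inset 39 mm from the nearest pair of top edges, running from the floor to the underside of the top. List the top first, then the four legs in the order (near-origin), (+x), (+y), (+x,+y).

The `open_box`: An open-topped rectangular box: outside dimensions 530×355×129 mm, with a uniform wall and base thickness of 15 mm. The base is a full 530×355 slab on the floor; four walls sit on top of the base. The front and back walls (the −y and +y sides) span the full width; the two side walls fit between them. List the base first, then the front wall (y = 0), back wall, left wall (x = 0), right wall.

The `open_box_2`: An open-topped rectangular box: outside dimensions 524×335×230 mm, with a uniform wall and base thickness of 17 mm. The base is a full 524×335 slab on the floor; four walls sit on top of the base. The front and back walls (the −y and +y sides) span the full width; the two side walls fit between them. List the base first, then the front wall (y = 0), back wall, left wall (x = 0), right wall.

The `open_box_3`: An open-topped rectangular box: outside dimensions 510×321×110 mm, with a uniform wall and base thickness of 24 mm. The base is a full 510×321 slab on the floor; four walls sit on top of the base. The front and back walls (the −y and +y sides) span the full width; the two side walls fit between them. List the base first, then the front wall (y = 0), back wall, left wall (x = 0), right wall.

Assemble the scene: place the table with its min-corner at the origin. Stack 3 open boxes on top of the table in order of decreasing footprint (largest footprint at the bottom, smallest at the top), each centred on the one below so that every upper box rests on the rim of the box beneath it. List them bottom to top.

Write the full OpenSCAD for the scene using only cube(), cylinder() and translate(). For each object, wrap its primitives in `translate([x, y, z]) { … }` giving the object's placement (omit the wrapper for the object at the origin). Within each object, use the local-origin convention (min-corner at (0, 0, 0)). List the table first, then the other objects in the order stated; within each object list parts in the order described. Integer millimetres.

translate([0, 0, 670]) cube([1318, 943, 47]);
translate([84, 84, 0]) cylinder(h = 670, r = 45);
translate([1234, 84, 0]) cylinder(h = 670, r = 45);
translate([84, 859, 0]) cylinder(h = 670, r = 45);
translate([1234, 859, 0]) cylinder(h = 670, r = 45);
translate([394, 294, 717]) {
  cube([530, 355, 15]);
  translate([0, 0, 15]) cube([530, 15, 114]);
  translate([0, 340, 15]) cube([530, 15, 114]);
  translate([0, 15, 15]) cube([15, 325, 114]);
  translate([515, 15, 15]) cube([15, 325, 114]);
}
translate([397, 304, 846]) {
  cube([524, 335, 17]);
  translate([0, 0, 17]) cube([524, 17, 213]);
  translate([0, 318, 17]) cube([524, 17, 213]);
  translate([0, 17, 17]) cube([17, 301, 213]);
  translate([507, 17, 17]) cube([17, 301, 213]);
}
translate([404, 311, 1076]) {
  cube([510, 321, 24]);
  translate([0, 0, 24]) cube([510, 24, 86]);
  translate([0, 297, 24]) cube([510, 24, 86]);
  translate([0, 24, 24]) cube([24, 273, 86]);
  translate([486, 24, 24]) cube([24, 273, 86]);
}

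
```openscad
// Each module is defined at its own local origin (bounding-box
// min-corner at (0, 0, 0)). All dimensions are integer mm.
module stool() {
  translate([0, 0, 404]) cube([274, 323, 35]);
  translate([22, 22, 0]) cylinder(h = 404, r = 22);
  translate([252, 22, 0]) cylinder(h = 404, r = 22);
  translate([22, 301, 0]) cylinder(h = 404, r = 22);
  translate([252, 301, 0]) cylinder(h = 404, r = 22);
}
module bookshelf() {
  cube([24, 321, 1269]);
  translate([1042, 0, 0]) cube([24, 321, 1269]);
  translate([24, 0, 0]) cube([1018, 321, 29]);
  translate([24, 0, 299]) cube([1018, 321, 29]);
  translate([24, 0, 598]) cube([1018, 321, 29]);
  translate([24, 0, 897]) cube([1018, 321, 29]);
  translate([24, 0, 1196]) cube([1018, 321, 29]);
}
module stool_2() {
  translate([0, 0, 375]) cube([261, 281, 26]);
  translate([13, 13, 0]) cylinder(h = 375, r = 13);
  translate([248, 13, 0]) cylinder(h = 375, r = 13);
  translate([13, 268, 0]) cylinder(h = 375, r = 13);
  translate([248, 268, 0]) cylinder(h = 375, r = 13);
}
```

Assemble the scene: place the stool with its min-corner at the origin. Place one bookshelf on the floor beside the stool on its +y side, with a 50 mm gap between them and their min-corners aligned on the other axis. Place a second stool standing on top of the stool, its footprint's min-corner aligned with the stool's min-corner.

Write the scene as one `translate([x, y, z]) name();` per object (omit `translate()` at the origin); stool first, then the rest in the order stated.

stool();
translate([0, 373, 0]) bookshelf();
translate([0, 0, 439]) stool_2();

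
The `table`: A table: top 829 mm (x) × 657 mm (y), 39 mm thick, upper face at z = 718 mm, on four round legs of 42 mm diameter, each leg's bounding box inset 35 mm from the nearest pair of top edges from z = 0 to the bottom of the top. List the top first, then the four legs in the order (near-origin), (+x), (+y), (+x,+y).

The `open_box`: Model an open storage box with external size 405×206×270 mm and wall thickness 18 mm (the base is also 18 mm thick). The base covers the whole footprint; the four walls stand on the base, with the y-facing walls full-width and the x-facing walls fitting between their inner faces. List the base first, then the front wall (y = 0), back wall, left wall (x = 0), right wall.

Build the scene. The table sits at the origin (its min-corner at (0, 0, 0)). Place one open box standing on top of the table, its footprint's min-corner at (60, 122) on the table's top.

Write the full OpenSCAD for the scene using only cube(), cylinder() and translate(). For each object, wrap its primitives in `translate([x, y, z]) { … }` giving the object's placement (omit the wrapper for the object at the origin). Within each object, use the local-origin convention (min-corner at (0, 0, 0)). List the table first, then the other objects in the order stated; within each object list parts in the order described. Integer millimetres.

translate([0, 0, 679]) cube([829, 657, 39]);
translate([56, 56, 0]) cylinder(h = 679, r = 21);
translate([773, 56, 0]) cylinder(h = 679, r = 21);
translate([56, 601, 0]) cylinder(h = 679, r = 21);
translate([773, 601, 0]) cylinder(h = 679, r = 21);
translate([60, 122, 718]) {
  cube([405, 206, 18]);
  translate([0, 0, 18]) cube([405, 18, 252]);
  translate([0, 188, 18]) cube([405, 18, 252]);
  translate([0, 18, 18]) cube([18, 170, 252]);
  translate([387, 18, 18]) cube([18, 170, 252]);
}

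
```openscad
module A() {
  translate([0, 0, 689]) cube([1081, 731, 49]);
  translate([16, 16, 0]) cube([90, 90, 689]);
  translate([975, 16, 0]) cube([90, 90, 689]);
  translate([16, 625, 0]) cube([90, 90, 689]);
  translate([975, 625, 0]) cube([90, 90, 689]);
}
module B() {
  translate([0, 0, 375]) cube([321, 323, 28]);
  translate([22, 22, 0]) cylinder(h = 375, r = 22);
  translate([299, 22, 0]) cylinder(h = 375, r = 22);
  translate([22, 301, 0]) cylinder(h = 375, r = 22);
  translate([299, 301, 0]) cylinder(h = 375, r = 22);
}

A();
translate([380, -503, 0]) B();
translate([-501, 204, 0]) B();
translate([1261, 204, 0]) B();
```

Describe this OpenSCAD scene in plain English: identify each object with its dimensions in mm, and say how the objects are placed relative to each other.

A is a rectangular dining table. The top is 1081×731×49 mm with its upper surface at z = 738 mm. It stands on four 90×90 mm square legs, each inset 16 mm from the nearest pair of top edges, running from the floor to the underside of the top.

B is a simple wooden stool: a rectangular seat 321 mm (x) by 323 mm (y), 28 mm thick, top face at z = 403 mm, on four round legs, each 44 mm in diameter. The legs rest on z = 0, each leg's axis is inset half a diameter from the nearest pair of seat edges (so the leg's bounding box is flush with the corner).

Three stools sit around the table at the −y, −x, +x sides.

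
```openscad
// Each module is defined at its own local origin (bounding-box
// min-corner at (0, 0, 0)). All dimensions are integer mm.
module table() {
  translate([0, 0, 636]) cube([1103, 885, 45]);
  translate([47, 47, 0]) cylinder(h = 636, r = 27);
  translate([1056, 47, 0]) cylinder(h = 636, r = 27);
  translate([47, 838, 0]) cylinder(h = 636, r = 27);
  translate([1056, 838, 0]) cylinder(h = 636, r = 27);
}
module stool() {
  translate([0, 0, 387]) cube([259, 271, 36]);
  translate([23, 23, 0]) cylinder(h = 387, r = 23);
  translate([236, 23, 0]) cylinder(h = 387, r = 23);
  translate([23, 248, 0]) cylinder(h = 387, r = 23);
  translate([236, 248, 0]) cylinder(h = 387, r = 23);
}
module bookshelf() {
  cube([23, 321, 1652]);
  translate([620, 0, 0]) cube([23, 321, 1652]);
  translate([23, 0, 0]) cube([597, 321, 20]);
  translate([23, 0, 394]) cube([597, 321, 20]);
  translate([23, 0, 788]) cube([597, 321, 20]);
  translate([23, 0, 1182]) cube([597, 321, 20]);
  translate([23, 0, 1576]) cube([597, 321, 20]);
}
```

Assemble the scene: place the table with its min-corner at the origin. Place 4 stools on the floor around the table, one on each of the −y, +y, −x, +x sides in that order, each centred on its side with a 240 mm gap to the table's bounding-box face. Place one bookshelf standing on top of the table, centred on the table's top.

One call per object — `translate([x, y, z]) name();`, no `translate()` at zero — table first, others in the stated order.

table();
translate([422, -511, 0]) stool();
translate([422, 1125, 0]) stool();
translate([-499, 307, 0]) stool();
translate([1343, 307, 0]) stool();
translate([230, 282, 681]) bookshelf();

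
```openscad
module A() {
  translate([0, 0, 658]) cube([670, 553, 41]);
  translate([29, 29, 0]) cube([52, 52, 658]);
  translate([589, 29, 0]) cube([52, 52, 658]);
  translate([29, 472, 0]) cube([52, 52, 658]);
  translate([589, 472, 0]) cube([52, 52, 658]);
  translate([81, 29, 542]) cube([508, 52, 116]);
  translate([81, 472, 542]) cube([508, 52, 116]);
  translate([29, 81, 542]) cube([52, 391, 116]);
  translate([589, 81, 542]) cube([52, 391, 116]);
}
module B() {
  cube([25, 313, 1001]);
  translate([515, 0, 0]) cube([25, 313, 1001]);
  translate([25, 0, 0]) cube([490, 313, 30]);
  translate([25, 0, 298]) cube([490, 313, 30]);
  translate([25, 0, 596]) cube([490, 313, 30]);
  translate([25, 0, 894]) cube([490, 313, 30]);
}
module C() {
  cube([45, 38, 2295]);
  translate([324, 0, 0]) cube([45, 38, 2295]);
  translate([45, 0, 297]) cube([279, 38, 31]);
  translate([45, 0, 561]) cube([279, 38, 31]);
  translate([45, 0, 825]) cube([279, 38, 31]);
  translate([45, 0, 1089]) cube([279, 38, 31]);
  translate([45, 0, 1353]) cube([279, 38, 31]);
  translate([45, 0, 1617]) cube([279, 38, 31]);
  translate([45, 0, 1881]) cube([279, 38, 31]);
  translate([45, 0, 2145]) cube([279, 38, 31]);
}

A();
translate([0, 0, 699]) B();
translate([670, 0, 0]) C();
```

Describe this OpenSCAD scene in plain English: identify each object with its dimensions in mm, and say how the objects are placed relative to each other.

A is a rectangular dining table. The top is 670×553×41 mm with its upper surface at z = 699 mm. It stands on four 52×52 mm square legs, each inset 29 mm from the nearest pair of top edges, running from the floor to the underside of the top. Four apron rails, 52 mm thick and 116 mm tall, run between adjacent legs with their top edges flush with the underside of the top and their outer faces flush with the legs' outer faces.

B is an open bookshelf. Two side panels, each 25 mm thick, 313 mm deep and 1001 mm tall, stand 540 mm apart (outside-to-outside). Between them sit 4 shelves, each 30 mm thick and 313 mm deep, spanning the full gap between the sides. The bottom shelf rests on the floor (its underside at z = 0) and the clear gap between one shelf's top and the next shelf's underside is 268 mm.

C is a wooden ladder with two side rails of 45×38 mm section and 2295 mm height, set 369 mm apart overall. Between them run 8 rectangular rungs (38 mm deep, 31 mm thick), front faces flush with the rails' −y face. The bottom of the first rung is 297 mm above the floor and each subsequent rung is 264 mm higher than the one below.

The bookshelf is on top of the table. The ladder is against the table's +x side, with their −y faces flush.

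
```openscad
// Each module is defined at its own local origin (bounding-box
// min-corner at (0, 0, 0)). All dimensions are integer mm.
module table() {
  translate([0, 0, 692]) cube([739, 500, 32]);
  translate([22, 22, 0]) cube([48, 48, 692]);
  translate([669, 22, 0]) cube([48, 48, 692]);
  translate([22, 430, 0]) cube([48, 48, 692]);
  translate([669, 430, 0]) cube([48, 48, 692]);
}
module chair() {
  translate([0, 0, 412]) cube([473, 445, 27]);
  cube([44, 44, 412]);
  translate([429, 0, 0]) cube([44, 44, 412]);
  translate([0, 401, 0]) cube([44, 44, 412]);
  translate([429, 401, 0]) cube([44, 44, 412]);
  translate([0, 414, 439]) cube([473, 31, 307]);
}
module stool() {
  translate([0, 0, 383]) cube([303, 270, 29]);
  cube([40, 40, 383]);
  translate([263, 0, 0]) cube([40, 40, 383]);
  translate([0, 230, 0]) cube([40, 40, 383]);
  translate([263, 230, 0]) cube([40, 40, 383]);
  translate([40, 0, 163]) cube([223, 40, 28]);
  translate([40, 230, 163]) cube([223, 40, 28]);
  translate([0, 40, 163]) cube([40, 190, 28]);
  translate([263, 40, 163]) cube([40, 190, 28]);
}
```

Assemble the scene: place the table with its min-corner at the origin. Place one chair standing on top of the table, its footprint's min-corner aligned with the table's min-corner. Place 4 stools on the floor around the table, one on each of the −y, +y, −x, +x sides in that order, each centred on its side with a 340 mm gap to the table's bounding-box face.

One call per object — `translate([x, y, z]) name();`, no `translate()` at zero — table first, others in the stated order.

table();
translate([0, 0, 724]) chair();
translate([218, -610, 0]) stool();
translate([218, 840, 0]) stool();
translate([-643, 115, 0]) stool();
translate([1079, 115, 0]) stool();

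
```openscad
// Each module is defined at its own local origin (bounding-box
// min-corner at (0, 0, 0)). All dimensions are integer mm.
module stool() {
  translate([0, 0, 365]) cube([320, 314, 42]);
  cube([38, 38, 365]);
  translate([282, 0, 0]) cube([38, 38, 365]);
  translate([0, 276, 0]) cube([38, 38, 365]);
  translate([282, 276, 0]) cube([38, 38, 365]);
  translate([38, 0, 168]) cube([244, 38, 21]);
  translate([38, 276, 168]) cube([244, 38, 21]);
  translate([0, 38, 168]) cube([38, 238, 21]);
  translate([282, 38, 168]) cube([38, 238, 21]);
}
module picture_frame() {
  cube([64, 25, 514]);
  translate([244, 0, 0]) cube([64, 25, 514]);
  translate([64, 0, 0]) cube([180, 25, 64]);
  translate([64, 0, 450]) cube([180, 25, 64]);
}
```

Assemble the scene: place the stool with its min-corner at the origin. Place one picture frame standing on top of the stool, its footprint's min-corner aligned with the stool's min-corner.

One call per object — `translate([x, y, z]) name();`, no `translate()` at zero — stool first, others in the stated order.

stool();
translate([0, 0, 407]) picture_frame();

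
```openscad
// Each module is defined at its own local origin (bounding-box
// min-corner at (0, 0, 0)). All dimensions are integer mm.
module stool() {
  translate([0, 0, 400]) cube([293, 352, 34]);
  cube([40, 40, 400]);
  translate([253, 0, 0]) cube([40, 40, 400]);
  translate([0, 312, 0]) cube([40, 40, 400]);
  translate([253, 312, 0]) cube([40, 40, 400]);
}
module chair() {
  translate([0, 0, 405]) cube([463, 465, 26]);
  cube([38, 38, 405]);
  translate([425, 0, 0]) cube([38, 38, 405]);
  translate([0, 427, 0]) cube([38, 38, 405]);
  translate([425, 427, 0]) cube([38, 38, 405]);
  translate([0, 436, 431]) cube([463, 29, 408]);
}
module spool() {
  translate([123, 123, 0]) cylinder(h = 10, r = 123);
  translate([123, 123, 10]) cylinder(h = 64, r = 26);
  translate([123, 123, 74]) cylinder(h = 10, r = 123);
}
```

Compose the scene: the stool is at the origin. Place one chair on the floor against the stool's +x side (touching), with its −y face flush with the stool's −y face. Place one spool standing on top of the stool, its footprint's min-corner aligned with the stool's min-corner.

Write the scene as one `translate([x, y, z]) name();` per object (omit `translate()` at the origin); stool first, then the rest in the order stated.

stool();
translate([293, 0, 0]) chair();
translate([0, 0, 434]) spool();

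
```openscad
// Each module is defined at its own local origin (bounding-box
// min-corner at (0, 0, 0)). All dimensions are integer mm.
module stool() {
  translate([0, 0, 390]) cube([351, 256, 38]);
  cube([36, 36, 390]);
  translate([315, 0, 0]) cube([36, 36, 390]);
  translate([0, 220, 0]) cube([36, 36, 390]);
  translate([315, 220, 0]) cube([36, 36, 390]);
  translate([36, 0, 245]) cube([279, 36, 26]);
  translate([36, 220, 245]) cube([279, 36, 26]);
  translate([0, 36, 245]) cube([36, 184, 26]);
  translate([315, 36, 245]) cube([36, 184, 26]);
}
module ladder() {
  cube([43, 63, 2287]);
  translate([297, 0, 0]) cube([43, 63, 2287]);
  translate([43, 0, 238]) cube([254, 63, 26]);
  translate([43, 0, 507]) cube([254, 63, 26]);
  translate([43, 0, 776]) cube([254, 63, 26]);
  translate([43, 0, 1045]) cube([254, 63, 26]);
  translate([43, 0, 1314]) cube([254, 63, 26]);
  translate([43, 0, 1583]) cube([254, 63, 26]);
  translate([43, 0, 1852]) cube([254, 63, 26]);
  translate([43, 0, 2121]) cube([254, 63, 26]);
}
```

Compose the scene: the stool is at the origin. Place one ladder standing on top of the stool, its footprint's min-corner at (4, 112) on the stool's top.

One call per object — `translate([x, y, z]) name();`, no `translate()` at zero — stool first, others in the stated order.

stool();
translate([4, 112, 428]) ladder();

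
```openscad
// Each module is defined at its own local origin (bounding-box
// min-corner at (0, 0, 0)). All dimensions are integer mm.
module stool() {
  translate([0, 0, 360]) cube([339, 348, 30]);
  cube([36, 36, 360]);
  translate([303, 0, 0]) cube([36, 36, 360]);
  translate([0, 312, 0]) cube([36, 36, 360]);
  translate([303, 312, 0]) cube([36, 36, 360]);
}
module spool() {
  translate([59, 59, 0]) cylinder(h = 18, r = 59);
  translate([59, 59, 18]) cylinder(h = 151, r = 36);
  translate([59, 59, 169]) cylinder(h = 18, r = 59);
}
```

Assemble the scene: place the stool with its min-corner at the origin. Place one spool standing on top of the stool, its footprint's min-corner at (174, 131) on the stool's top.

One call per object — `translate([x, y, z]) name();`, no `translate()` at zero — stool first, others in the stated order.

stool();
translate([174, 131, 390]) spool();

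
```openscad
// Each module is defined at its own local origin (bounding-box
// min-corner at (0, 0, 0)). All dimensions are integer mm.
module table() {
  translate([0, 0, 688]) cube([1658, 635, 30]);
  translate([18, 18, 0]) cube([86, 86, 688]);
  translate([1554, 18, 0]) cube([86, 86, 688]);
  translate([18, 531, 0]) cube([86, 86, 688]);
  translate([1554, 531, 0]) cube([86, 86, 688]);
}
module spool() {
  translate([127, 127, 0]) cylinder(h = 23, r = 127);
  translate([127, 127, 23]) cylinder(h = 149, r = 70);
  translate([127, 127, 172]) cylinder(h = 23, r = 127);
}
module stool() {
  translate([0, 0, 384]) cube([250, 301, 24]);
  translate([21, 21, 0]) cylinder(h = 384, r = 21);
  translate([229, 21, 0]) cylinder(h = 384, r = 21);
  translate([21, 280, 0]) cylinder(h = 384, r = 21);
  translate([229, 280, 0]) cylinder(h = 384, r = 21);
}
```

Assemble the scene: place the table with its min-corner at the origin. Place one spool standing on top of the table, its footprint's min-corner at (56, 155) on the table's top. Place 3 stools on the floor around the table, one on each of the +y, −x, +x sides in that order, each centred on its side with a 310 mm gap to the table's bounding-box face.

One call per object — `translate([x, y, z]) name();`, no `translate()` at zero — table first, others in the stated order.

table();
translate([56, 155, 718]) spool();
translate([704, 945, 0]) stool();
translate([-560, 167, 0]) stool();
translate([1968, 167, 0]) stool();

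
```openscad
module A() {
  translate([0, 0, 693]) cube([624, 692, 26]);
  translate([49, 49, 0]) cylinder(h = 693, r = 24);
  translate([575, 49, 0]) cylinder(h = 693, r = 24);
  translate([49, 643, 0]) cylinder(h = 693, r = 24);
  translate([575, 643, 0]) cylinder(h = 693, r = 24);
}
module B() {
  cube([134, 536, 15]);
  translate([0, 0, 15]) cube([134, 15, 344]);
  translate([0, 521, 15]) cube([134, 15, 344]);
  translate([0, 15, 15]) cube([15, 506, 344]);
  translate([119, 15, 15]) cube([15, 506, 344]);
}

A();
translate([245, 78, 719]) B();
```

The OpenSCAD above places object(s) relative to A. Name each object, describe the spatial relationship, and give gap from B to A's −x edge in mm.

A is a table. B is an open box. The open box is on top of the table, centred. The gap from the open box to the table's −x edge is 245 mm.

The open box's min-x is at 245; the table's min-x is 0; gap = 245 mm.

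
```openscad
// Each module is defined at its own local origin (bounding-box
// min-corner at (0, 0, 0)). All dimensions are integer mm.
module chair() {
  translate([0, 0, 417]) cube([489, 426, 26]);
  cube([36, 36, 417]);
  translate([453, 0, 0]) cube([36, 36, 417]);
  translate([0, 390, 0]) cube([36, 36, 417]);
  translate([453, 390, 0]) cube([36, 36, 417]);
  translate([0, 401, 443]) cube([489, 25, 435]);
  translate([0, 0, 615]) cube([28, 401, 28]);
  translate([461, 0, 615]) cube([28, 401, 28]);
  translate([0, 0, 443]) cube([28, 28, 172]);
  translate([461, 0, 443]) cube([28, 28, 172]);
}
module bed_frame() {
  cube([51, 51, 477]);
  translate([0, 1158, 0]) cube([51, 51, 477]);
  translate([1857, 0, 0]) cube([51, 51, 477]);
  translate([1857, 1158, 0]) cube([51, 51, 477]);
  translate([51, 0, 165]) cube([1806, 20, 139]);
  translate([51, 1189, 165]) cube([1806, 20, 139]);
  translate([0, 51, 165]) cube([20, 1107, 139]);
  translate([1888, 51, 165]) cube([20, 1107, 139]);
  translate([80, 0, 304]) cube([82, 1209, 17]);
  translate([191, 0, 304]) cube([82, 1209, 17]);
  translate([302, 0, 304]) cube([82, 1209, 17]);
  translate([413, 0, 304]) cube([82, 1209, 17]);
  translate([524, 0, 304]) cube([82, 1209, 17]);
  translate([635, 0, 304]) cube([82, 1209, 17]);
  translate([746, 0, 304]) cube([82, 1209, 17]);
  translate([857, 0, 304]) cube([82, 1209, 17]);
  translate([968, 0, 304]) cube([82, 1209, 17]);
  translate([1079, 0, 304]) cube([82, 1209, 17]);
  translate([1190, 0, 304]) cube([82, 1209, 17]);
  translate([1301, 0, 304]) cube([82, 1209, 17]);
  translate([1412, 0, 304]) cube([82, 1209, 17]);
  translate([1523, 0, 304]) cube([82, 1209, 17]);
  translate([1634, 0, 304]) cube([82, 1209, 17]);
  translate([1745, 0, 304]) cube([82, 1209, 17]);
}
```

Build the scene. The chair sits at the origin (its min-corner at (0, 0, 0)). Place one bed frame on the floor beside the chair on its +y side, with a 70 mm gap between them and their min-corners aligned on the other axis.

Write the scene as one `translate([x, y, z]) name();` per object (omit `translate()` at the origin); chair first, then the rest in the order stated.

chair();
translate([0, 496, 0]) bed_frame();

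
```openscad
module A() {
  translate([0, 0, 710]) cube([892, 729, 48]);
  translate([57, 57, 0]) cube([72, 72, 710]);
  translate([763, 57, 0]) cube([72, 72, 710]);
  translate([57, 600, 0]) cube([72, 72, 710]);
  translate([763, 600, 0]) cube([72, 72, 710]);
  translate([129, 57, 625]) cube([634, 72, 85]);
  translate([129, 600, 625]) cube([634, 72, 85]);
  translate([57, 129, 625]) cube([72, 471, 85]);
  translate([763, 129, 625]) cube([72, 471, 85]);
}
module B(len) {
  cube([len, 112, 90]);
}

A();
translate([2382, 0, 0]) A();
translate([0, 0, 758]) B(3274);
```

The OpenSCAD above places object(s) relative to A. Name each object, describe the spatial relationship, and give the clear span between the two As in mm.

A is a table. B is a beam. A beam spans the tops of two tables. The clear span between the two tables is 1490 mm.

Second table starts at x = 2382; first ends at x = 892; clear span = 2382 − 892 = 1490 mm.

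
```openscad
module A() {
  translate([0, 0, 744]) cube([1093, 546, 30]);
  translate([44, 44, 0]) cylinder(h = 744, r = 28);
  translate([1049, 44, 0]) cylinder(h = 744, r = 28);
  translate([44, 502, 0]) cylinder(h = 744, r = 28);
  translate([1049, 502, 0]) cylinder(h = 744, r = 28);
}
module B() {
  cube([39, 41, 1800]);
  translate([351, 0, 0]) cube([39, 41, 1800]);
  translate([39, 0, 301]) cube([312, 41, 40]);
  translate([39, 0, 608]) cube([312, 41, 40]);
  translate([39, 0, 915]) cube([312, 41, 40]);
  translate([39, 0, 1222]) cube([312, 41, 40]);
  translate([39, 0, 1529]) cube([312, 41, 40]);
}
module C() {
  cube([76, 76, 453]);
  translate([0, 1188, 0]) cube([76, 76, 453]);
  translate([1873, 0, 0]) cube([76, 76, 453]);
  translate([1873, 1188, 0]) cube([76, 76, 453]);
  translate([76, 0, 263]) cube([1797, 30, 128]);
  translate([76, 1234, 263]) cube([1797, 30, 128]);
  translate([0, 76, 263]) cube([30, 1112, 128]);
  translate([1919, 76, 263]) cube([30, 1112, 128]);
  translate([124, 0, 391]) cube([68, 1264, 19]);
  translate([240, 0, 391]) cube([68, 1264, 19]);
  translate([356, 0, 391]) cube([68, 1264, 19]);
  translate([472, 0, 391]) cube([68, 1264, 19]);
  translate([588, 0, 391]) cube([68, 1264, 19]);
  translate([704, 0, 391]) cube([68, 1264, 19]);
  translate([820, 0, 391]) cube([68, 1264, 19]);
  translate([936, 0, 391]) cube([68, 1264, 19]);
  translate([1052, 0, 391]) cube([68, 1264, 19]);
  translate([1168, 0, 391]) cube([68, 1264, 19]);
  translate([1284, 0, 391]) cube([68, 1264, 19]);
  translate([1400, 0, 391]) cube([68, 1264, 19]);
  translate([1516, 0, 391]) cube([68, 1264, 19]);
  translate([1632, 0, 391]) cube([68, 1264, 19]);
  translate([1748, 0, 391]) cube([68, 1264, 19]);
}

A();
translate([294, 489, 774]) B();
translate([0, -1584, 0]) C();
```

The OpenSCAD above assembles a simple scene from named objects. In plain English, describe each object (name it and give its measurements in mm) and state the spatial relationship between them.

A is a rectangular dining table. The top is 1093×546×30 mm with its upper surface at z = 774 mm. It stands on four round legs of 56 mm diameter, each leg's bounding box inset 16 mm from the nearest pair of top edges, running from the floor to the underside of the top.

B is a wooden ladder with two side rails of 39×41 mm section and 1800 mm height, set 390 mm apart overall. Between them run 5 rectangular rungs (41 mm deep, 40 mm thick), front faces flush with the rails' −y face. The bottom of the first rung is 301 mm above the floor and each subsequent rung is 307 mm higher than the one below.

C is a bed frame 1949 mm long (x) by 1264 mm wide (y). Four 76×76 mm corner posts, 453 mm tall, at the corners of the footprint. Four rails of 30 mm thickness and 128 mm height run between adjacent posts with their undersides at z = 263 mm, their outer faces flush with the outside of the frame (the two x-running rails run between the posts' inner faces; the two y-running rails run between the posts' inner faces). 15 slats, each 68 mm wide (x) and 19 mm thick, lie across the top of the two x-running rails, running the full 1264 mm width of the frame in y; the slats are evenly spaced along x between the inner faces of the end posts with equal gaps (rounded down to the nearest mm) at the −x end and between each pair — any rounding remainder accumulates at the +x end.

The ladder is on top of the table. The bed frame is on the floor beside the table on its −y side.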